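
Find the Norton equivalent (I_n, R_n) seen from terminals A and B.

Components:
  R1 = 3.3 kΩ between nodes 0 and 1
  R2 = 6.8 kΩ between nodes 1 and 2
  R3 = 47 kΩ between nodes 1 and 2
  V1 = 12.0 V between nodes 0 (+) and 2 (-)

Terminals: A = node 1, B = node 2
Find the Thévenin equivalent first; then I_n = V_th/R_th and R_n = R_th.
Step 1 — V_th is the open-circuit voltage V_A - V_B (nothing connected across the terminals).
Nodal analysis, taking node 2 as the 0 V reference.
Source V1 fixes V_0 = 12 V.
KCL at each unknown node (sum of currents leaving = 0; resistances in Ω):
  Node 1: (V_1 - 12)/3300 + (V_1 - 0)/6800 + (V_1 - 0)/47000 = 0
Collecting terms: 0.0004714 × V_1 = 0.003636  =>  V_1 = 7.715 V
V_th = V_1 - V_2 = 7.715 - 0 = 7.715 V
Step 2 — R_th: zero the source — replace V1 by a short circuit (node 2 merges into node 0) — and find the resistance seen between A (node 1) and B (node 0).
Reduce the network between node 1 (A) and node 0 (B) by series/parallel combination:
  Rp1 = R1 ‖ R2 ‖ R3 (parallel, all between nodes 0 and 1) = 1/(1/3300 + 1/6800 + 1/47000) = 2121 Ω
R_th = 2.121 kΩ
I_n = V_th/R_th = 7.715/2121 = 0.003636 A, and R_n = R_th = 2.121 kΩ

Final answer: I_n = 0.003636 A, R_n = 2.121 kΩ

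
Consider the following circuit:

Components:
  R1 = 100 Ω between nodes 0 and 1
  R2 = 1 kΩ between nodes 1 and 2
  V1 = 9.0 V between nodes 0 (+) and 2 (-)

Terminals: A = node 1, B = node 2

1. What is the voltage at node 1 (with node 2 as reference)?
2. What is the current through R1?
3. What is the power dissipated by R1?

Nodal analysis, taking node 2 as the 0 V reference.
Source V1 fixes V_0 = 9 V.
KCL at each unknown node (sum of currents leaving = 0; resistances in Ω):
  Node 1: (V_1 - 9)/100 + (V_1 - 0)/1000 = 0
Collecting terms: 0.011 × V_1 = 0.09  =>  V_1 = 8.182 V
Part 1:
  Read off the nodal solution: V_1 = 8.182 V
Part 2:
  I_R1 = (V_0 - V_1)/R1 = (9 - 8.182)/100 = 0.008182 A
  Magnitude: I_R1 = 0.008182 A
Part 3:
  I_R1 = (V_0 - V_1)/R1 = (9 - 8.182)/100 = 0.008182 A
  P_R1 = I_R1² × R1 = (0.008182)² × 100 = 0.006694 W

Final answers:
1. V_1 = 8.182 V
2. I_R1 = 0.008182 A
3. P_R1 = 0.006694 W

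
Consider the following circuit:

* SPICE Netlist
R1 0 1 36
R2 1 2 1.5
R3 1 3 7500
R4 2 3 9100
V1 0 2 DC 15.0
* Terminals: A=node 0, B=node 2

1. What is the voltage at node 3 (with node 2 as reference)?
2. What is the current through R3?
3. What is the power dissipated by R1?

Nodal analysis, taking node 2 as the 0 V reference.
Source V1 fixes V_0 = 15 V.
KCL at each unknown node (sum of currents leaving = 0; resistances in Ω):
  Node 1: (V_1 - 15)/36 + (V_1 - 0)/1.5 + (V_1 - V_3)/7500 = 0
  Node 3: (V_3 - V_1)/7500 + (V_3 - 0)/9100 = 0
Collecting terms (coefficients in siemens):
  0.6946·V_1 - 0.0001333·V_3 = 0.4167
  0.0002432·V_3 - 0.0001333·V_1 = 0
Determinant D = (0.6946)(0.0002432) - (-0.0001333)(-0.0001333) = 0.0001689
V_1 = [(0.4167)(0.0002432) - (-0.0001333)(0)]/D = 0.5999 V
V_3 = [(0.6946)(0) - (0.4167)(-0.0001333)]/D = 0.3289 V
Part 1:
  Read off the nodal solution: V_3 = 0.3289 V
Part 2:
  I_R3 = (V_1 - V_3)/R3 = (0.5999 - 0.3289)/7500 = 0.00003614 A
  Magnitude: I_R3 = 0.00003614 A
Part 3:
  I_R1 = (V_0 - V_1)/R1 = (15 - 0.5999)/36 = 0.4 A
  P_R1 = I_R1² × R1 = (0.4)² × 36 = 5.76 W

Final answers:
1. V_3 = 0.3289 V
2. I_R3 = 3.614e-05 A
3. P_R1 = 5.76 W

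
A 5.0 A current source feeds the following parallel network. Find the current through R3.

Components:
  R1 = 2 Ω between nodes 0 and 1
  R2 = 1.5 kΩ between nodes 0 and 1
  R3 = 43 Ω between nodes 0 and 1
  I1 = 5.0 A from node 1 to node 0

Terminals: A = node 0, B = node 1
All resistors sit directly between nodes 0 and 1, so they are in parallel and share one voltage V; the full source current 5 A splits among them.
1/R_par = 1/2 + 1/1500 + 1/43 = 0.5239 S  =>  R_par = 1.909 Ω
V = I × R_par = 5 × 1.909 = 9.543 V
I_R3 = V/R3 = 9.543/43 = 0.2219 A

Final answer: 0.2219 A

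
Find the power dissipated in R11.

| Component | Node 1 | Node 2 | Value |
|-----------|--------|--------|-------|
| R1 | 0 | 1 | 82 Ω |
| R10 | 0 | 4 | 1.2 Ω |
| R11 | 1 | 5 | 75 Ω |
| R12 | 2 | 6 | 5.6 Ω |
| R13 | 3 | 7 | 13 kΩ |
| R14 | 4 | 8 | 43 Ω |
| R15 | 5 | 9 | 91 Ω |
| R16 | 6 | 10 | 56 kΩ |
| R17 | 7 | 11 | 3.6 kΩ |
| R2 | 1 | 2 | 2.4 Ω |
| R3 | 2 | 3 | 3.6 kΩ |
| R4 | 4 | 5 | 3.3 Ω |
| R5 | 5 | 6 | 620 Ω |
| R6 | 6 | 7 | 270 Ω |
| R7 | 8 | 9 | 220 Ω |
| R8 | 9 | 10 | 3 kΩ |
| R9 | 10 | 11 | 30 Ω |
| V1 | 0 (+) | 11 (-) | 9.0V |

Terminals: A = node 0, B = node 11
Nodal analysis, taking node 11 as the 0 V reference.
Source V1 fixes V_0 = 9 V.
KCL at each unknown node (sum of currents leaving = 0; resistances in Ω):
  Node 1: (V_1 - 9)/82 + (V_1 - V_2)/2.4 + (V_1 - V_5)/75 = 0
  Node 2: (V_2 - V_1)/2.4 + (V_2 - V_3)/3600 + (V_2 - V_6)/5.6 = 0
  Node 3: (V_3 - V_2)/3600 + (V_3 - V_7)/13000 = 0
  Node 4: (V_4 - V_5)/3.3 + (V_4 - 9)/1.2 + (V_4 - V_8)/43 = 0
  Node 5: (V_5 - V_4)/3.3 + (V_5 - V_6)/620 + (V_5 - V_1)/75 + (V_5 - V_9)/91 = 0
  Node 6: (V_6 - V_5)/620 + (V_6 - V_7)/270 + (V_6 - V_2)/5.6 + (V_6 - V_10)/56000 = 0
  Node 7: (V_7 - V_6)/270 + (V_7 - V_3)/13000 + (V_7 - 0)/3600 = 0
  Node 8: (V_8 - V_9)/220 + (V_8 - V_4)/43 = 0
  Node 9: (V_9 - V_8)/220 + (V_9 - V_10)/3000 + (V_9 - V_5)/91 = 0
  Node 10: (V_10 - V_9)/3000 + (V_10 - 0)/30 + (V_10 - V_6)/56000 = 0
Collecting terms (coefficients in siemens):
  0.4422·V_1 - 0.4167·V_2 - 0.01333·V_5 = 0.1098
  0.5955·V_2 - 0.4167·V_1 - 0.0002778·V_3 - 0.1786·V_6 = 0
  0.0003547·V_3 - 0.0002778·V_2 - 0.00007692·V_7 = 0
  1.16·V_4 - 0.303·V_5 - 0.02326·V_8 = 7.5
  0.329·V_5 - 0.01333·V_1 - 0.303·V_4 - 0.001613·V_6 - 0.01099·V_9 = 0
  0.1839·V_6 - 0.1786·V_2 - 0.001613·V_5 - 0.003704·V_7 - 0.00001786·V_10 = 0
  0.004058·V_7 - 0.00007692·V_3 - 0.003704·V_6 = 0
  0.0278·V_8 - 0.02326·V_4 - 0.004545·V_9 = 0
  0.01587·V_9 - 0.01099·V_5 - 0.004545·V_8 - 0.0003333·V_10 = 0
  0.03368·V_10 - 0.00001786·V_6 - 0.0003333·V_9 = 0
Solving these 10 simultaneous equations (Gaussian elimination) gives:
  V_1 = 8.902 V, V_2 = 8.896 V, V_3 = 8.761 V, V_4 = 8.995 V
  V_5 = 8.984 V, V_6 = 8.884 V, V_7 = 8.273 V, V_8 = 8.962 V
  V_9 = 8.791 V, V_10 = 0.0917 V
I_R11 = (V_1 - V_5)/R11 = (8.902 - 8.984)/75 = -0.001095 A
P_R11 = I_R11² × R11 = (-0.001095)² × 75 = 0.00008993 W

Final answer: 8.993e-05 W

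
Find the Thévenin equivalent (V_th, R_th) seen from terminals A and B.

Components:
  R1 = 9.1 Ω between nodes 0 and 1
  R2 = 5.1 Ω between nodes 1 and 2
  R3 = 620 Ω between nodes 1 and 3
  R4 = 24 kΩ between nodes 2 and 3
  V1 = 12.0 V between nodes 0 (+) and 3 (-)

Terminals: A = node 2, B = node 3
Step 1 — V_th is the open-circuit voltage V_A - V_B (nothing connected across the terminals).
Nodal analysis, taking node 3 as the 0 V reference.
Source V1 fixes V_0 = 12 V.
KCL at each unknown node (sum of currents leaving = 0; resistances in Ω):
  Node 1: (V_1 - 12)/9.1 + (V_1 - V_2)/5.1 + (V_1 - 0)/620 = 0
  Node 2: (V_2 - V_1)/5.1 + (V_2 - 0)/24000 = 0
Collecting terms (coefficients in siemens):
  0.3076·V_1 - 0.1961·V_2 = 1.319
  0.1961·V_2 - 0.1961·V_1 = 0
Determinant D = (0.3076)(0.1961) - (-0.1961)(-0.1961) = 0.02188
V_1 = [(1.319)(0.1961) - (-0.1961)(0)]/D = 11.82 V
V_2 = [(0.3076)(0) - (1.319)(-0.1961)]/D = 11.82 V
V_th = V_2 - V_3 = 11.82 - 0 = 11.82 V
Step 2 — R_th: zero the source — replace V1 by a short circuit (node 3 merges into node 0) — and find the resistance seen between A (node 2) and B (node 0).
Reduce the network between node 2 (A) and node 0 (B) by series/parallel combination:
  Rp1 = R1 ‖ R3 (parallel, both between nodes 0 and 1) = 1/(1/9.1 + 1/620) = 8.968 Ω
  Rs1 = R2 + Rp1 (series, joined only at node 1) = 5.1 + 8.968 = 14.07 Ω
  Rp2 = R4 ‖ Rs1 (parallel, both between nodes 0 and 2) = 1/(1/24000 + 1/14.07) = 14.06 Ω
R_th = 14.06 Ω

Final answer: V_th = 11.82 V, R_th = 14.06 Ω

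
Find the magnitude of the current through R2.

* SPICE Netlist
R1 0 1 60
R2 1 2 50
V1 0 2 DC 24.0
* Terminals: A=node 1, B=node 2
Nodal analysis, taking node 2 as the 0 V reference.
Source V1 fixes V_0 = 24 V.
KCL at each unknown node (sum of currents leaving = 0; resistances in Ω):
  Node 1: (V_1 - 24)/60 + (V_1 - 0)/50 = 0
Collecting terms: 0.03667 × V_1 = 0.4  =>  V_1 = 10.91 V
I_R2 = (V_1 - V_2)/R2 = (10.91 - 0)/50 = 0.2182 A
|I_R2| = 0.2182 A

Final answer: |I_R2| = 0.2182 A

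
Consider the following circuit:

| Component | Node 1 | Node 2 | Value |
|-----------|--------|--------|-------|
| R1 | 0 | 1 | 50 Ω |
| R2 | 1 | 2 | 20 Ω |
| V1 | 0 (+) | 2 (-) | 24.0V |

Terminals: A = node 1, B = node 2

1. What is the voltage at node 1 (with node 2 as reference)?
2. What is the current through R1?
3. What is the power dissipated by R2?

Nodal analysis, taking node 2 as the 0 V reference.
Source V1 fixes V_0 = 24 V.
KCL at each unknown node (sum of currents leaving = 0; resistances in Ω):
  Node 1: (V_1 - 24)/50 + (V_1 - 0)/20 = 0
Collecting terms: 0.07 × V_1 = 0.48  =>  V_1 = 6.857 V
Part 1:
  Read off the nodal solution: V_1 = 6.857 V
Part 2:
  I_R1 = (V_0 - V_1)/R1 = (24 - 6.857)/50 = 0.3429 A
  Magnitude: I_R1 = 0.3429 A
Part 3:
  I_R2 = (V_1 - V_2)/R2 = (6.857 - 0)/20 = 0.3429 A
  P_R2 = I_R2² × R2 = (0.3429)² × 20 = 2.351 W

Final answers:
1. V_1 = 6.857 V
2. I_R1 = 0.3429 A
3. P_R2 = 2.351 W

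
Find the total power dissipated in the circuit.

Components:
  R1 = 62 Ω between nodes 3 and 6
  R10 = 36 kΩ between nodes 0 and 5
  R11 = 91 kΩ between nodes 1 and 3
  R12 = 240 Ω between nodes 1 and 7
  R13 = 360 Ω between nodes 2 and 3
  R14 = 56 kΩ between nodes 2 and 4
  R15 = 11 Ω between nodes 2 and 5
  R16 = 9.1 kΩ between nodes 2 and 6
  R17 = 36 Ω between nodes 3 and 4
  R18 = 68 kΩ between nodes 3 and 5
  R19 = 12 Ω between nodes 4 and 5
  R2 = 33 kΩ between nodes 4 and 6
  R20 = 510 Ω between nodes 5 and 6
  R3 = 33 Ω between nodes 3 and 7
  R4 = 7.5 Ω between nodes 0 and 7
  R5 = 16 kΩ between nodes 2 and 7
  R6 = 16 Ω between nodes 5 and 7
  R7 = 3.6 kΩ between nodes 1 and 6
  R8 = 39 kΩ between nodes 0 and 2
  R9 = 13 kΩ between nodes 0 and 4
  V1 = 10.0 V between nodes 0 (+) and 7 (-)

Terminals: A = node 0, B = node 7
Nodal analysis, taking node 7 as the 0 V reference.
Source V1 fixes V_0 = 10 V.
KCL at each unknown node (sum of currents leaving = 0; resistances in Ω):
  Node 1: (V_1 - V_6)/3600 + (V_1 - V_3)/91000 + (V_1 - 0)/240 = 0
  Node 2: (V_2 - 0)/16000 + (V_2 - 10)/39000 + (V_2 - V_3)/360 + (V_2 - V_4)/56000 + (V_2 - V_5)/11 + (V_2 - V_6)/9100 = 0
  Node 3: (V_3 - V_6)/62 + (V_3 - 0)/33 + (V_3 - V_1)/91000 + (V_3 - V_2)/360 + (V_3 - V_4)/36 + (V_3 - V_5)/68000 = 0
  Node 4: (V_4 - V_6)/33000 + (V_4 - 10)/13000 + (V_4 - V_2)/56000 + (V_4 - V_3)/36 + (V_4 - V_5)/12 = 0
  Node 5: (V_5 - 0)/16 + (V_5 - 10)/36000 + (V_5 - V_2)/11 + (V_5 - V_3)/68000 + (V_5 - V_4)/12 + (V_5 - V_6)/510 = 0
  Node 6: (V_6 - V_3)/62 + (V_6 - V_4)/33000 + (V_6 - V_1)/3600 + (V_6 - V_2)/9100 + (V_6 - V_5)/510 = 0
Collecting terms (coefficients in siemens):
  0.004455·V_1 - 0.00001099·V_3 - 0.0002778·V_6 = 0
  0.0939·V_2 - 0.002778·V_3 - 0.00001786·V_4 - 0.09091·V_5 - 0.0001099·V_6 = 0.0002564
  0.07701·V_3 - 0.00001099·V_1 - 0.002778·V_2 - 0.02778·V_4 - 0.00001471·V_5 - 0.01613·V_6 = 0
  0.1112·V_4 - 0.00001786·V_2 - 0.02778·V_3 - 0.08333·V_5 - 0.0000303·V_6 = 0.0007692
  0.2387·V_5 - 0.09091·V_2 - 0.00001471·V_3 - 0.08333·V_4 - 0.001961·V_6 = 0.0002778
  0.01851·V_6 - 0.0002778·V_1 - 0.0001099·V_2 - 0.01613·V_3 - 0.0000303·V_4 - 0.001961·V_5 = 0
Solving these 6 simultaneous equations (Gaussian elimination) gives:
  V_1 = 0.0007172 V, V_2 = 0.01815 V, V_3 = 0.01065 V, V_4 = 0.02126 V
  V_5 = 0.01559 V, V_6 = 0.01108 V
Power in each resistor, P = (ΔV)²/R:
  P_R1 = (0.01065 - 0.01108)²/62 = 0.000000003072 W
  P_R2 = (0.02126 - 0.01108)²/33000 = 0.000000003137 W
  P_R3 = (0.01065 - 0)²/33 = 0.000003434 W
  P_R4 = (10 - 0)²/7.5 = 13.33 W
  P_R5 = (0.01815 - 0)²/16000 = 0.00000002059 W
  P_R6 = (0.01559 - 0)²/16 = 0.00001518 W
  P_R7 = (0.0007172 - 0.01108)²/3600 = 0.00000002984 W
  P_R8 = (10 - 0.01815)²/39000 = 0.002555 W
  P_R9 = (10 - 0.02126)²/13000 = 0.00766 W
  P_R10 = (10 - 0.01559)²/36000 = 0.002769 W
  P_R11 = (0.0007172 - 0.01065)²/91000 = 0.000000001083 W
  P_R12 = (0.0007172 - 0)²/240 = 0.000000002143 W
  P_R13 = (0.01815 - 0.01065)²/360 = 0.0000001565 W
  P_R14 = (0.01815 - 0.02126)²/56000 = 0.0000000001721 W
  P_R15 = (0.01815 - 0.01559)²/11 = 0.0000005984 W
  P_R16 = (0.01815 - 0.01108)²/9100 = 0.000000005493 W
  P_R17 = (0.01065 - 0.02126)²/36 = 0.000003127 W
  P_R18 = (0.01065 - 0.01559)²/68000 = 0.000000000359 W
  P_R19 = (0.02126 - 0.01559)²/12 = 0.000002679 W
  P_R20 = (0.01559 - 0.01108)²/510 = 0.00000003979 W
P_total = P_R1 + P_R2 + P_R3 + P_R4 + P_R5 + P_R6 + P_R7 + P_R8 + P_R9 + P_R10 + P_R11 + P_R12 + P_R13 + P_R14 + P_R15 + P_R16 + P_R17 + P_R18 + P_R19 + P_R20 = 13.35 W

Final answer: 13.35 W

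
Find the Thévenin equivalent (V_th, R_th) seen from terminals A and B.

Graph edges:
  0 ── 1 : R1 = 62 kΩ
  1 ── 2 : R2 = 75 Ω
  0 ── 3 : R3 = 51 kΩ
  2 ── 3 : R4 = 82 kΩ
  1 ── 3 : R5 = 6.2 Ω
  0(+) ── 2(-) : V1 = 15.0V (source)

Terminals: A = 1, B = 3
Step 1 — V_th is the open-circuit voltage V_A - V_B (nothing connected across the terminals).
Nodal analysis, taking node 2 as the 0 V reference.
Source V1 fixes V_0 = 15 V.
KCL at each unknown node (sum of currents leaving = 0; resistances in Ω):
  Node 1: (V_1 - 15)/62000 + (V_1 - 0)/75 + (V_1 - V_3)/6.2 = 0
  Node 3: (V_3 - 15)/51000 + (V_3 - 0)/82000 + (V_3 - V_1)/6.2 = 0
Collecting terms (coefficients in siemens):
  0.1746·V_1 - 0.1613·V_3 = 0.0002419
  0.1613·V_3 - 0.1613·V_1 = 0.0002941
Determinant D = (0.1746)(0.1613) - (-0.1613)(-0.1613) = 0.002159
V_1 = [(0.0002419)(0.1613) - (-0.1613)(0.0002941)]/D = 0.04006 V
V_3 = [(0.1746)(0.0002941) - (0.0002419)(-0.1613)]/D = 0.04187 V
V_th = V_1 - V_3 = 0.04006 - 0.04187 = -0.001815 V
Step 2 — R_th: zero the source — replace V1 by a short circuit (node 2 merges into node 0) — and find the resistance seen between A (node 1) and B (node 3).
Reduce the network between node 1 (A) and node 3 (B) by series/parallel combination:
  Rp1 = R1 ‖ R2 (parallel, both between nodes 0 and 1) = 1/(1/62000 + 1/75) = 74.91 Ω
  Rp2 = R3 ‖ R4 (parallel, both between nodes 0 and 3) = 1/(1/51000 + 1/82000) = 31440 Ω
  Rs1 = Rp1 + Rp2 (series, joined only at node 0) = 74.91 + 31440 = 31520 Ω
  Rp3 = R5 ‖ Rs1 (parallel, both between nodes 1 and 3) = 1/(1/6.2 + 1/31520) = 6.199 Ω
R_th = 6.199 Ω

Final answer: V_th = -0.001815 V, R_th = 6.199 Ω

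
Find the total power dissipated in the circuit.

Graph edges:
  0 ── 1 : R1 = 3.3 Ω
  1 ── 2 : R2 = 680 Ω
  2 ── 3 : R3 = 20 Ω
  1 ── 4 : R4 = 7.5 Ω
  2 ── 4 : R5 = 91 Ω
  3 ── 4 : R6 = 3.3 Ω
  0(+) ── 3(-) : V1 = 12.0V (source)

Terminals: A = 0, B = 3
Nodal analysis, taking node 3 as the 0 V reference.
Source V1 fixes V_0 = 12 V.
KCL at each unknown node (sum of currents leaving = 0; resistances in Ω):
  Node 1: (V_1 - 12)/3.3 + (V_1 - V_2)/680 + (V_1 - V_4)/7.5 = 0
  Node 2: (V_2 - V_1)/680 + (V_2 - 0)/20 + (V_2 - V_4)/91 = 0
  Node 4: (V_4 - V_1)/7.5 + (V_4 - V_2)/91 + (V_4 - 0)/3.3 = 0
Collecting terms (coefficients in siemens):
  0.4378·V_1 - 0.001471·V_2 - 0.1333·V_4 = 3.636
  0.06246·V_2 - 0.001471·V_1 - 0.01099·V_4 = 0
  0.4474·V_4 - 0.1333·V_1 - 0.01099·V_2 = 0
Solving these 3 simultaneous equations (Gaussian elimination) gives:
  V_1 = 9.143 V, V_2 = 0.6977 V, V_4 = 2.742 V
Power in each resistor, P = (ΔV)²/R:
  P_R1 = (12 - 9.143)²/3.3 = 2.474 W
  P_R2 = (9.143 - 0.6977)²/680 = 0.1049 W
  P_R3 = (0.6977 - 0)²/20 = 0.02434 W
  P_R4 = (9.143 - 2.742)²/7.5 = 5.462 W
  P_R5 = (0.6977 - 2.742)²/91 = 0.04593 W
  P_R6 = (0 - 2.742)²/3.3 = 2.279 W
P_total = P_R1 + P_R2 + P_R3 + P_R4 + P_R5 + P_R6 = 10.39 W

Final answer: 10.39 W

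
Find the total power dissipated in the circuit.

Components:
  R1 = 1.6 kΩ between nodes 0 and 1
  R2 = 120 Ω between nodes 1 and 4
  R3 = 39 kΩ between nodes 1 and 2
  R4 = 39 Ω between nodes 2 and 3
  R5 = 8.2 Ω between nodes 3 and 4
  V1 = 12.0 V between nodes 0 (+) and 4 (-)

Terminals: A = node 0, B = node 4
Nodal analysis, taking node 4 as the 0 V reference.
Source V1 fixes V_0 = 12 V.
KCL at each unknown node (sum of currents leaving = 0; resistances in Ω):
  Node 1: (V_1 - 12)/1600 + (V_1 - 0)/120 + (V_1 - V_2)/39000 = 0
  Node 2: (V_2 - V_1)/39000 + (V_2 - V_3)/39 = 0
  Node 3: (V_3 - V_2)/39 + (V_3 - 0)/8.2 = 0
Collecting terms (coefficients in siemens):
  0.008984·V_1 - 0.00002564·V_2 = 0.0075
  0.02567·V_2 - 0.00002564·V_1 - 0.02564·V_3 = 0
  0.1476·V_3 - 0.02564·V_2 = 0
Solving these 3 simultaneous equations (Gaussian elimination) gives:
  V_1 = 0.8348 V, V_2 = 0.001009 V, V_3 = 0.0001753 V
Power in each resistor, P = (ΔV)²/R:
  P_R1 = (12 - 0.8348)²/1600 = 0.07791 W
  P_R2 = (0.8348 - 0)²/120 = 0.005808 W
  P_R3 = (0.8348 - 0.001009)²/39000 = 0.00001783 W
  P_R4 = (0.001009 - 0.0001753)²/39 = 0.00000001783 W
  P_R5 = (0.0001753 - 0)²/8.2 = 0.000000003748 W
P_total = P_R1 + P_R2 + P_R3 + P_R4 + P_R5 = 0.08374 W

Final answer: 0.08374 W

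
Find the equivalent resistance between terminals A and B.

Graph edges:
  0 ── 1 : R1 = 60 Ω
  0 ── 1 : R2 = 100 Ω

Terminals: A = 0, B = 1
Reduce the network between node 0 (A) and node 1 (B) by series/parallel combination:
  Rp1 = R1 ‖ R2 (parallel, both between nodes 0 and 1) = 1/(1/60 + 1/100) = 37.5 Ω
R_eq = 37.5 Ω

Final answer: 37.5 Ω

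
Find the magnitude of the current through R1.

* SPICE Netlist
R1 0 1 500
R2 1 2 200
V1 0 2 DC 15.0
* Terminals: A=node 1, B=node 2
Nodal analysis, taking node 2 as the 0 V reference.
Source V1 fixes V_0 = 15 V.
KCL at each unknown node (sum of currents leaving = 0; resistances in Ω):
  Node 1: (V_1 - 15)/500 + (V_1 - 0)/200 = 0
Collecting terms: 0.007 × V_1 = 0.03  =>  V_1 = 4.286 V
I_R1 = (V_0 - V_1)/R1 = (15 - 4.286)/500 = 0.02143 A
|I_R1| = 0.02143 A

Final answer: |I_R1| = 0.02143 A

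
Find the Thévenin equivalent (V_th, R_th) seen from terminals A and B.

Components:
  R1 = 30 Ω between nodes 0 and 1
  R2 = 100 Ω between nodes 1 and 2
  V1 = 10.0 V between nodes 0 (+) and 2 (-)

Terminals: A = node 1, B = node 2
Step 1 — V_th is the open-circuit voltage V_A - V_B (nothing connected across the terminals).
Nodal analysis, taking node 2 as the 0 V reference.
Source V1 fixes V_0 = 10 V.
KCL at each unknown node (sum of currents leaving = 0; resistances in Ω):
  Node 1: (V_1 - 10)/30 + (V_1 - 0)/100 = 0
Collecting terms: 0.04333 × V_1 = 0.3333  =>  V_1 = 7.692 V
V_th = V_1 - V_2 = 7.692 - 0 = 7.692 V
Step 2 — R_th: zero the source — replace V1 by a short circuit (node 2 merges into node 0) — and find the resistance seen between A (node 1) and B (node 0).
Reduce the network between node 1 (A) and node 0 (B) by series/parallel combination:
  Rp1 = R1 ‖ R2 (parallel, both between nodes 0 and 1) = 1/(1/30 + 1/100) = 23.08 Ω
R_th = 23.08 Ω

Final answer: V_th = 7.692 V, R_th = 23.08 Ω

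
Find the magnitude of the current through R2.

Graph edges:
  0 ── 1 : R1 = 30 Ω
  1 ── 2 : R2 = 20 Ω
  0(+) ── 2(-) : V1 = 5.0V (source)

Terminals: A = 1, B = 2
Nodal analysis, taking node 2 as the 0 V reference.
Source V1 fixes V_0 = 5 V.
KCL at each unknown node (sum of currents leaving = 0; resistances in Ω):
  Node 1: (V_1 - 5)/30 + (V_1 - 0)/20 = 0
Collecting terms: 0.08333 × V_1 = 0.1667  =>  V_1 = 2 V
I_R2 = (V_1 - V_2)/R2 = (2 - 0)/20 = 0.1 A
|I_R2| = 0.1 A

Final answer: |I_R2| = 0.1 A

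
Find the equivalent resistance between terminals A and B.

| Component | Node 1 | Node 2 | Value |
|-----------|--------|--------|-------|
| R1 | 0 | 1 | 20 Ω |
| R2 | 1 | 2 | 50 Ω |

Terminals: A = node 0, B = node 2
Reduce the network between node 0 (A) and node 2 (B) by series/parallel combination:
  Rs1 = R1 + R2 (series, joined only at node 1) = 20 + 50 = 70 Ω
R_eq = 70 Ω

Final answer: 70 Ω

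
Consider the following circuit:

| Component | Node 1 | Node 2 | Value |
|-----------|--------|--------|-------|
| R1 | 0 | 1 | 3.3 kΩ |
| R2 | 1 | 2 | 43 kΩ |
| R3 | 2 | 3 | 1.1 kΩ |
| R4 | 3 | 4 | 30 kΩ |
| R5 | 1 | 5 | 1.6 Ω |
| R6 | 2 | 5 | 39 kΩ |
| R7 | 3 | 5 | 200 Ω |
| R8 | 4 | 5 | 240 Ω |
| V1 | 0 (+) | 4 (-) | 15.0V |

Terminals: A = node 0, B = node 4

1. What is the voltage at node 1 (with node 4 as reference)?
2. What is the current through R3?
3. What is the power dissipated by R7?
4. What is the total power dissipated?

Nodal analysis, taking node 4 as the 0 V reference.
Source V1 fixes V_0 = 15 V.
KCL at each unknown node (sum of currents leaving = 0; resistances in Ω):
  Node 1: (V_1 - 15)/3300 + (V_1 - V_2)/43000 + (V_1 - V_5)/1.6 = 0
  Node 2: (V_2 - V_1)/43000 + (V_2 - V_3)/1100 + (V_2 - V_5)/39000 = 0
  Node 3: (V_3 - V_2)/1100 + (V_3 - 0)/30000 + (V_3 - V_5)/200 = 0
  Node 5: (V_5 - V_1)/1.6 + (V_5 - V_2)/39000 + (V_5 - V_3)/200 + (V_5 - 0)/240 = 0
Collecting terms (coefficients in siemens):
  0.6253·V_1 - 0.00002326·V_2 - 0.625·V_5 = 0.004545
  0.000958·V_2 - 0.00002326·V_1 - 0.0009091·V_3 - 0.00002564·V_5 = 0
  0.005942·V_3 - 0.0009091·V_2 - 0.005·V_5 = 0
  0.6342·V_5 - 0.625·V_1 - 0.00002564·V_2 - 0.005·V_3 = 0
Solving these 4 simultaneous equations (Gaussian elimination) gives:
  V_1 = 1.016 V, V_2 = 1.003 V, V_3 = 1.002 V, V_5 = 1.009 V
Part 1:
  Read off the nodal solution: V_1 = 1.016 V
Part 2:
  I_R3 = (V_2 - V_3)/R3 = (1.003 - 1.002)/1100 = 0.0000004555 A
  Magnitude: I_R3 = 0.0000004555 A
Part 3:
  I_R7 = (V_3 - V_5)/R7 = (1.002 - 1.009)/200 = -0.00003296 A
  P_R7 = I_R7² × R7 = (-0.00003296)² × 200 = 0.0000002173 W
Part 4:
  Power in each resistor, P = (ΔV)²/R:
    P_R1 = (15 - 1.016)²/3300 = 0.05926 W
    P_R2 = (1.016 - 1.003)²/43000 = 0.000000003852 W
    P_R3 = (1.003 - 1.002)²/1100 = 0.0000000002282 W
    P_R4 = (1.002 - 0)²/30000 = 0.0000335 W
    P_R5 = (1.016 - 1.009)²/1.6 = 0.00002873 W
    P_R6 = (1.003 - 1.009)²/39000 = 0.0000000009512 W
    P_R7 = (1.002 - 1.009)²/200 = 0.0000002173 W
    P_R8 = (0 - 1.009)²/240 = 0.004242 W
  P_total = P_R1 + P_R2 + P_R3 + P_R4 + P_R5 + P_R6 + P_R7 + P_R8 = 0.06356 W

Final answers:
1. V_1 = 1.016 V
2. I_R3 = 4.555e-07 A
3. P_R7 = 2.173e-07 W
4. P_total = 0.06356 W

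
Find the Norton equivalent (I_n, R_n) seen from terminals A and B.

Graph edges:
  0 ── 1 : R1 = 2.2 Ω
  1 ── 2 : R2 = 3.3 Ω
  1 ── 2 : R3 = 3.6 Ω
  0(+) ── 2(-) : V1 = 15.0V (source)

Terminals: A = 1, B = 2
Find the Thévenin equivalent first; then I_n = V_th/R_th and R_n = R_th.
Step 1 — V_th is the open-circuit voltage V_A - V_B (nothing connected across the terminals).
Nodal analysis, taking node 2 as the 0 V reference.
Source V1 fixes V_0 = 15 V.
KCL at each unknown node (sum of currents leaving = 0; resistances in Ω):
  Node 1: (V_1 - 15)/2.2 + (V_1 - 0)/3.3 + (V_1 - 0)/3.6 = 0
Collecting terms: 1.035 × V_1 = 6.818  =>  V_1 = 6.585 V
V_th = V_1 - V_2 = 6.585 - 0 = 6.585 V
Step 2 — R_th: zero the source — replace V1 by a short circuit (node 2 merges into node 0) — and find the resistance seen between A (node 1) and B (node 0).
Reduce the network between node 1 (A) and node 0 (B) by series/parallel combination:
  Rp1 = R1 ‖ R2 ‖ R3 (parallel, all between nodes 0 and 1) = 1/(1/2.2 + 1/3.3 + 1/3.6) = 0.9659 Ω
R_th = 0.9659 Ω
I_n = V_th/R_th = 6.585/0.9659 = 6.818 A, and R_n = R_th = 0.9659 Ω

Final answer: I_n = 6.818 A, R_n = 0.9659 Ω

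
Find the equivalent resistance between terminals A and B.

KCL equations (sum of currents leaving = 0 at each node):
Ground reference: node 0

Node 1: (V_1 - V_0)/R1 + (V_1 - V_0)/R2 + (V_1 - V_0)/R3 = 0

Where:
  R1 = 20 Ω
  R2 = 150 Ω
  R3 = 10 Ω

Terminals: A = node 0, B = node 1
Reduce the network between node 0 (A) and node 1 (B) by series/parallel combination:
  Rp1 = R1 ‖ R2 ‖ R3 (parallel, all between nodes 0 and 1) = 1/(1/20 + 1/150 + 1/10) = 6.383 Ω
R_eq = 6.383 Ω

Final answer: 6.383 Ω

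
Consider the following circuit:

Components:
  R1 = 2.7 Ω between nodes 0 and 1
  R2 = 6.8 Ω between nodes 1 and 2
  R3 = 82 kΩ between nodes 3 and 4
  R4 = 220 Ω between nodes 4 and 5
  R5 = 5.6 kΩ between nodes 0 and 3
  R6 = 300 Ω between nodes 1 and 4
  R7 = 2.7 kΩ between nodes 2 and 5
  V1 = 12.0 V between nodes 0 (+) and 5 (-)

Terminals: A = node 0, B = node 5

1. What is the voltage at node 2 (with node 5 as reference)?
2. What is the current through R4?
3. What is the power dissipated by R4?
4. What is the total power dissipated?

Nodal analysis, taking node 5 as the 0 V reference.
Source V1 fixes V_0 = 12 V.
KCL at each unknown node (sum of currents leaving = 0; resistances in Ω):
  Node 1: (V_1 - 12)/2.7 + (V_1 - V_2)/6.8 + (V_1 - V_4)/300 = 0
  Node 2: (V_2 - V_1)/6.8 + (V_2 - 0)/2700 = 0
  Node 3: (V_3 - V_4)/82000 + (V_3 - 12)/5600 = 0
  Node 4: (V_4 - V_3)/82000 + (V_4 - 0)/220 + (V_4 - V_1)/300 = 0
Collecting terms (coefficients in siemens):
  0.5208·V_1 - 0.1471·V_2 - 0.003333·V_4 = 4.444
  0.1474·V_2 - 0.1471·V_1 = 0
  0.0001908·V_3 - 0.0000122·V_4 = 0.002143
  0.007891·V_4 - 0.003333·V_1 - 0.0000122·V_3 = 0
Solving these 4 simultaneous equations (Gaussian elimination) gives:
  V_1 = 11.93 V, V_2 = 11.9 V, V_3 = 11.56 V, V_4 = 5.056 V
Part 1:
  Read off the nodal solution: V_2 = 11.9 V
Part 2:
  I_R4 = (V_4 - V_5)/R4 = (5.056 - 0)/220 = 0.02298 A
  Magnitude: I_R4 = 0.02298 A
Part 3:
  I_R4 = (V_4 - V_5)/R4 = (5.056 - 0)/220 = 0.02298 A
  P_R4 = I_R4² × R4 = (0.02298)² × 220 = 0.1162 W
Part 4:
  Power in each resistor, P = (ΔV)²/R:
    P_R1 = (12 - 11.93)²/2.7 = 0.002013 W
    P_R2 = (11.93 - 11.9)²/6.8 = 0.000132 W
    P_R3 = (11.56 - 5.056)²/82000 = 0.0005153 W
    P_R4 = (5.056 - 0)²/220 = 0.1162 W
    P_R5 = (12 - 11.56)²/5600 = 0.00003519 W
    P_R6 = (11.93 - 5.056)²/300 = 0.1573 W
    P_R7 = (11.9 - 0)²/2700 = 0.05242 W
  P_total = P_R1 + P_R2 + P_R3 + P_R4 + P_R5 + P_R6 + P_R7 = 0.3286 W

Final answers:
1. V_2 = 11.9 V
2. I_R4 = 0.02298 A
3. P_R4 = 0.1162 W
4. P_total = 0.3286 W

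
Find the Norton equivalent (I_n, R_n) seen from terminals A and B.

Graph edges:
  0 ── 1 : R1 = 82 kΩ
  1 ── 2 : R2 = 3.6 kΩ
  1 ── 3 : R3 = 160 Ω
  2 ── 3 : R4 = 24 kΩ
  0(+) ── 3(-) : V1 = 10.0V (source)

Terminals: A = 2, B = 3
Find the Thévenin equivalent first; then I_n = V_th/R_th and R_n = R_th.
Step 1 — V_th is the open-circuit voltage V_A - V_B (nothing connected across the terminals).
Nodal analysis, taking node 3 as the 0 V reference.
Source V1 fixes V_0 = 10 V.
KCL at each unknown node (sum of currents leaving = 0; resistances in Ω):
  Node 1: (V_1 - 10)/82000 + (V_1 - V_2)/3600 + (V_1 - 0)/160 = 0
  Node 2: (V_2 - V_1)/3600 + (V_2 - 0)/24000 = 0
Collecting terms (coefficients in siemens):
  0.00654·V_1 - 0.0002778·V_2 = 0.000122
  0.0003194·V_2 - 0.0002778·V_1 = 0
Determinant D = (0.00654)(0.0003194) - (-0.0002778)(-0.0002778) = 0.000002012
V_1 = [(0.000122)(0.0003194) - (-0.0002778)(0)]/D = 0.01936 V
V_2 = [(0.00654)(0) - (0.000122)(-0.0002778)]/D = 0.01684 V
V_th = V_2 - V_3 = 0.01684 - 0 = 0.01684 V
Step 2 — R_th: zero the source — replace V1 by a short circuit (node 3 merges into node 0) — and find the resistance seen between A (node 2) and B (node 0).
Reduce the network between node 2 (A) and node 0 (B) by series/parallel combination:
  Rp1 = R1 ‖ R3 (parallel, both between nodes 0 and 1) = 1/(1/82000 + 1/160) = 159.7 Ω
  Rs1 = R2 + Rp1 (series, joined only at node 1) = 3600 + 159.7 = 3760 Ω
  Rp2 = R4 ‖ Rs1 (parallel, both between nodes 0 and 2) = 1/(1/24000 + 1/3760) = 3250 Ω
R_th = 3.25 kΩ
I_n = V_th/R_th = 0.01684/3250 = 0.00000518 A, and R_n = R_th = 3.25 kΩ

Final answer: I_n = 5.18e-06 A, R_n = 3.25 kΩ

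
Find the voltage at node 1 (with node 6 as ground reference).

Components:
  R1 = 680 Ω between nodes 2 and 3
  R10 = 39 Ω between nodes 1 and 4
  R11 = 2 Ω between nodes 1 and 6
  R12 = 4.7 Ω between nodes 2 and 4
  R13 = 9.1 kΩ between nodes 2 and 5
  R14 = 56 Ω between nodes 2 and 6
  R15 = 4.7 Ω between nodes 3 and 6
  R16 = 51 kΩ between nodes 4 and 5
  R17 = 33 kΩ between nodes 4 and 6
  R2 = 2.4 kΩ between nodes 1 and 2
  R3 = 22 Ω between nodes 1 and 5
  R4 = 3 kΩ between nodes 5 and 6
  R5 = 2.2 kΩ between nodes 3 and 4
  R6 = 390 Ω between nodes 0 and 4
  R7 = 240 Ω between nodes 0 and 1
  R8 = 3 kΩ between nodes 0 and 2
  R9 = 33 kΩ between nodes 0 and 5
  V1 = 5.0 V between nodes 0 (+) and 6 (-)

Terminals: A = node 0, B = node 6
Nodal analysis, taking node 6 as the 0 V reference.
Source V1 fixes V_0 = 5 V.
KCL at each unknown node (sum of currents leaving = 0; resistances in Ω):
  Node 1: (V_1 - V_2)/2400 + (V_1 - V_5)/22 + (V_1 - 5)/240 + (V_1 - V_4)/39 + (V_1 - 0)/2 = 0
  Node 2: (V_2 - V_3)/680 + (V_2 - V_1)/2400 + (V_2 - 5)/3000 + (V_2 - V_4)/4.7 + (V_2 - V_5)/9100 + (V_2 - 0)/56 = 0
  Node 3: (V_3 - V_2)/680 + (V_3 - V_4)/2200 + (V_3 - 0)/4.7 = 0
  Node 4: (V_4 - V_3)/2200 + (V_4 - 5)/390 + (V_4 - V_1)/39 + (V_4 - V_2)/4.7 + (V_4 - V_5)/51000 + (V_4 - 0)/33000 = 0
  Node 5: (V_5 - V_1)/22 + (V_5 - 0)/3000 + (V_5 - 5)/33000 + (V_5 - V_2)/9100 + (V_5 - V_4)/51000 = 0
Collecting terms (coefficients in siemens):
  0.5757·V_1 - 0.0004167·V_2 - 0.02564·V_4 - 0.04545·V_5 = 0.02083
  0.233·V_2 - 0.0004167·V_1 - 0.001471·V_3 - 0.2128·V_4 - 0.0001099·V_5 = 0.001667
  0.2147·V_3 - 0.001471·V_2 - 0.0004545·V_4 = 0
  0.2415·V_4 - 0.02564·V_1 - 0.2128·V_2 - 0.0004545·V_3 - 0.00001961·V_5 = 0.01282
  0.04595·V_5 - 0.04545·V_1 - 0.0001099·V_2 - 0.00001961·V_4 = 0.0001515
Solving these 5 simultaneous equations (Gaussian elimination) gives:
  V_1 = 0.05607 V, V_2 = 0.3136 V, V_3 = 0.002859 V, V_4 = 0.3354 V
  V_5 = 0.05965 V
The requested potential is V_1 = 0.05607 V.

Final answer: V_1 = 0.05607 V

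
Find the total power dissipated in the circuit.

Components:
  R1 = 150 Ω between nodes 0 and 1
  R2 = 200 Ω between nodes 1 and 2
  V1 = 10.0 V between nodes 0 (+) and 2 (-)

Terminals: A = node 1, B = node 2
Nodal analysis, taking node 2 as the 0 V reference.
Source V1 fixes V_0 = 10 V.
KCL at each unknown node (sum of currents leaving = 0; resistances in Ω):
  Node 1: (V_1 - 10)/150 + (V_1 - 0)/200 = 0
Collecting terms: 0.01167 × V_1 = 0.06667  =>  V_1 = 5.714 V
Power in each resistor, P = (ΔV)²/R:
  P_R1 = (10 - 5.714)²/150 = 0.1224 W
  P_R2 = (5.714 - 0)²/200 = 0.1633 W
P_total = P_R1 + P_R2 = 0.2857 W

Final answer: 0.2857 W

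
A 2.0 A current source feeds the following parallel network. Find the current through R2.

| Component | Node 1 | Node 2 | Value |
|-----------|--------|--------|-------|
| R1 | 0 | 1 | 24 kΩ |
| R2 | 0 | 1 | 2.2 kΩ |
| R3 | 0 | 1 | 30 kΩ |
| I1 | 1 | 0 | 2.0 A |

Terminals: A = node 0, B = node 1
All resistors sit directly between nodes 0 and 1, so they are in parallel and share one voltage V; the full source current 2 A splits among them.
1/R_par = 1/24000 + 1/2200 + 1/30000 = 0.0005295 S  =>  R_par = 1888 Ω
V = I × R_par = 2 × 1888 = 3777 V
I_R2 = V/R2 = 3777/2200 = 1.717 A

Final answer: 1.717 A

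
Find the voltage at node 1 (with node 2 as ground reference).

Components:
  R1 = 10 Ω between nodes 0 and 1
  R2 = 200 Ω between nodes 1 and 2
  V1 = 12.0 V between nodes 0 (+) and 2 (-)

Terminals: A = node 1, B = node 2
Nodal analysis, taking node 2 as the 0 V reference.
Source V1 fixes V_0 = 12 V.
KCL at each unknown node (sum of currents leaving = 0; resistances in Ω):
  Node 1: (V_1 - 12)/10 + (V_1 - 0)/200 = 0
Collecting terms: 0.105 × V_1 = 1.2  =>  V_1 = 11.43 V
The requested potential is V_1 = 11.43 V.

Final answer: V_1 = 11.43 V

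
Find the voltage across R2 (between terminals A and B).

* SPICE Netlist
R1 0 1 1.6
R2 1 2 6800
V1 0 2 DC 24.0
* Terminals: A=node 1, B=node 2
R1 and R2 are in series across V1 (node 0 → node 1 → node 2), and the output A–B is taken across R2, so this is a voltage divider.
Series current: I = V1/(R1 + R2) = 24/(1.6 + 6800) = 24/6802 = 0.003529 A
V_R2 = I × R2 = V1 × R2/(R1 + R2) = 24 × 6800/6802 = 23.99 V

Final answer: 23.99 V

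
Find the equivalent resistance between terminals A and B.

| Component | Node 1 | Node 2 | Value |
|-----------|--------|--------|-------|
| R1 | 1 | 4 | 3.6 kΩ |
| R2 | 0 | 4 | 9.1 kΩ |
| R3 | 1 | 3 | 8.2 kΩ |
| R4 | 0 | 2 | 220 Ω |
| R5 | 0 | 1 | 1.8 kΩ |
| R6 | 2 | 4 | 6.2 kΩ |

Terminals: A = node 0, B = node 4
Reduce the network between node 0 (A) and node 4 (B) by series/parallel combination:
  Rs1 = R4 + R6 (series, joined only at node 2) = 220 + 6200 = 6420 Ω
  Rp1 = R2 ‖ Rs1 (parallel, both between nodes 0 and 4) = 1/(1/9100 + 1/6420) = 3764 Ω
  R3 touches the rest of the network only at node 1 (its other end, node 3, goes nowhere), so no current can flow through it — remove it.
  Rs2 = R5 + R1 (series, joined only at node 1) = 1800 + 3600 = 5400 Ω
  Rp2 = Rp1 ‖ Rs2 (parallel, both between nodes 0 and 4) = 1/(1/3764 + 1/5400) = 2218 Ω
R_eq = 2.218 kΩ

Final answer: 2.218 kΩ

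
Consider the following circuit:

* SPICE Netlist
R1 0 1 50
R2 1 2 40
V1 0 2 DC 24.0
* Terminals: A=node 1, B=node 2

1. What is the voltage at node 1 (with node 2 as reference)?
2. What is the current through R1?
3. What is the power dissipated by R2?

Nodal analysis, taking node 2 as the 0 V reference.
Source V1 fixes V_0 = 24 V.
KCL at each unknown node (sum of currents leaving = 0; resistances in Ω):
  Node 1: (V_1 - 24)/50 + (V_1 - 0)/40 = 0
Collecting terms: 0.045 × V_1 = 0.48  =>  V_1 = 10.67 V
Part 1:
  Read off the nodal solution: V_1 = 10.67 V
Part 2:
  I_R1 = (V_0 - V_1)/R1 = (24 - 10.67)/50 = 0.2667 A
  Magnitude: I_R1 = 0.2667 A
Part 3:
  I_R2 = (V_1 - V_2)/R2 = (10.67 - 0)/40 = 0.2667 A
  P_R2 = I_R2² × R2 = (0.2667)² × 40 = 2.844 W

Final answers:
1. V_1 = 10.67 V
2. I_R1 = 0.2667 A
3. P_R2 = 2.844 W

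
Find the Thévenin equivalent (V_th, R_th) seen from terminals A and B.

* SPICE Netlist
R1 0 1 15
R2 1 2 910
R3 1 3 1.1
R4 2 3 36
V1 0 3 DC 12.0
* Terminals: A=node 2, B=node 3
Step 1 — V_th is the open-circuit voltage V_A - V_B (nothing connected across the terminals).
Nodal analysis, taking node 3 as the 0 V reference.
Source V1 fixes V_0 = 12 V.
KCL at each unknown node (sum of currents leaving = 0; resistances in Ω):
  Node 1: (V_1 - 12)/15 + (V_1 - V_2)/910 + (V_1 - 0)/1.1 = 0
  Node 2: (V_2 - V_1)/910 + (V_2 - 0)/36 = 0
Collecting terms (coefficients in siemens):
  0.9769·V_1 - 0.001099·V_2 = 0.8
  0.02888·V_2 - 0.001099·V_1 = 0
Determinant D = (0.9769)(0.02888) - (-0.001099)(-0.001099) = 0.02821
V_1 = [(0.8)(0.02888) - (-0.001099)(0)]/D = 0.819 V
V_2 = [(0.9769)(0) - (0.8)(-0.001099)]/D = 0.03117 V
V_th = V_2 - V_3 = 0.03117 - 0 = 0.03117 V
Step 2 — R_th: zero the source — replace V1 by a short circuit (node 3 merges into node 0) — and find the resistance seen between A (node 2) and B (node 0).
Reduce the network between node 2 (A) and node 0 (B) by series/parallel combination:
  Rp1 = R1 ‖ R3 (parallel, both between nodes 0 and 1) = 1/(1/15 + 1/1.1) = 1.025 Ω
  Rs1 = R2 + Rp1 (series, joined only at node 1) = 910 + 1.025 = 911 Ω
  Rp2 = R4 ‖ Rs1 (parallel, both between nodes 0 and 2) = 1/(1/36 + 1/911) = 34.63 Ω
R_th = 34.63 Ω

Final answer: V_th = 0.03117 V, R_th = 34.63 Ω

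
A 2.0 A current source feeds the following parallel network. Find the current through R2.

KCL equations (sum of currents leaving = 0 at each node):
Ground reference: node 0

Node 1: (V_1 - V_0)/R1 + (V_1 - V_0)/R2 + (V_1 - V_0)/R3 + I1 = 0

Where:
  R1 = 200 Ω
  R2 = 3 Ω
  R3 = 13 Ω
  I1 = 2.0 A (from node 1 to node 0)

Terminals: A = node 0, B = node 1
All resistors sit directly between nodes 0 and 1, so they are in parallel and share one voltage V; the full source current 2 A splits among them.
1/R_par = 1/200 + 1/3 + 1/13 = 0.4153 S  =>  R_par = 2.408 Ω
V = I × R_par = 2 × 2.408 = 4.816 V
I_R2 = V/R2 = 4.816/3 = 1.605 A

Final answer: 1.605 A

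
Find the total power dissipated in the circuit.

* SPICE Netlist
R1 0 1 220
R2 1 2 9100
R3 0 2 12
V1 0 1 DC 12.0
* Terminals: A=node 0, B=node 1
Nodal analysis, taking node 1 as the 0 V reference.
Source V1 fixes V_0 = 12 V.
KCL at each unknown node (sum of currents leaving = 0; resistances in Ω):
  Node 2: (V_2 - 0)/9100 + (V_2 - 12)/12 = 0
Collecting terms: 0.08344 × V_2 = 1  =>  V_2 = 11.98 V
Power in each resistor, P = (ΔV)²/R:
  P_R1 = (12 - 0)²/220 = 0.6545 W
  P_R2 = (0 - 11.98)²/9100 = 0.01578 W
  P_R3 = (12 - 11.98)²/12 = 0.00002081 W
P_total = P_R1 + P_R2 + P_R3 = 0.6703 W

Final answer: 0.6703 W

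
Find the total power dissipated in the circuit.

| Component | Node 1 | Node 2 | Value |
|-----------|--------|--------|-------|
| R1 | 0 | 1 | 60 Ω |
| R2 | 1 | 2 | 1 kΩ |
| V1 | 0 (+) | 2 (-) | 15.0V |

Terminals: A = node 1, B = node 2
Nodal analysis, taking node 2 as the 0 V reference.
Source V1 fixes V_0 = 15 V.
KCL at each unknown node (sum of currents leaving = 0; resistances in Ω):
  Node 1: (V_1 - 15)/60 + (V_1 - 0)/1000 = 0
Collecting terms: 0.01767 × V_1 = 0.25  =>  V_1 = 14.15 V
Power in each resistor, P = (ΔV)²/R:
  P_R1 = (15 - 14.15)²/60 = 0.01201 W
  P_R2 = (14.15 - 0)²/1000 = 0.2002 W
P_total = P_R1 + P_R2 = 0.2123 W

Final answer: 0.2123 W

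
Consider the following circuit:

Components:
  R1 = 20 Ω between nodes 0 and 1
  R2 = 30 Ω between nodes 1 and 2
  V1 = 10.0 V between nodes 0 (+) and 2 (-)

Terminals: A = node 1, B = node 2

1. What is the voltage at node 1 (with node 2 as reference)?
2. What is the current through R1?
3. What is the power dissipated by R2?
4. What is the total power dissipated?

Nodal analysis, taking node 2 as the 0 V reference.
Source V1 fixes V_0 = 10 V.
KCL at each unknown node (sum of currents leaving = 0; resistances in Ω):
  Node 1: (V_1 - 10)/20 + (V_1 - 0)/30 = 0
Collecting terms: 0.08333 × V_1 = 0.5  =>  V_1 = 6 V
Part 1:
  Read off the nodal solution: V_1 = 6 V
Part 2:
  I_R1 = (V_0 - V_1)/R1 = (10 - 6)/20 = 0.2 A
  Magnitude: I_R1 = 0.2 A
Part 3:
  I_R2 = (V_1 - V_2)/R2 = (6 - 0)/30 = 0.2 A
  P_R2 = I_R2² × R2 = (0.2)² × 30 = 1.2 W
Part 4:
  Power in each resistor, P = (ΔV)²/R:
    P_R1 = (10 - 6)²/20 = 0.8 W
    P_R2 = (6 - 0)²/30 = 1.2 W
  P_total = P_R1 + P_R2 = 2 W

Final answers:
1. V_1 = 6 V
2. I_R1 = 0.2 A
3. P_R2 = 1.2 W
4. P_total = 2 W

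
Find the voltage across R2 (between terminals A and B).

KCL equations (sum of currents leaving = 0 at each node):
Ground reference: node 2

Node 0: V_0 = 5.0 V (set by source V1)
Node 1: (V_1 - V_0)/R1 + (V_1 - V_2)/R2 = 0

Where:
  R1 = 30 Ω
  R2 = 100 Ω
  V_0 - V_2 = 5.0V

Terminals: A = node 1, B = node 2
R1 and R2 are in series across V1 (node 0 → node 1 → node 2), and the output A–B is taken across R2, so this is a voltage divider.
Series current: I = V1/(R1 + R2) = 5/(30 + 100) = 5/130 = 0.03846 A
V_R2 = I × R2 = V1 × R2/(R1 + R2) = 5 × 100/130 = 3.846 V

Final answer: 3.846 V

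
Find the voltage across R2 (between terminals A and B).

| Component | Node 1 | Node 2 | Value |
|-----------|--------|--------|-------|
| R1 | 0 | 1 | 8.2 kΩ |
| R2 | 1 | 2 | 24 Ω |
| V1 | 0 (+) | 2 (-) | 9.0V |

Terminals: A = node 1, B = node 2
R1 and R2 are in series across V1 (node 0 → node 1 → node 2), and the output A–B is taken across R2, so this is a voltage divider.
Series current: I = V1/(R1 + R2) = 9/(8200 + 24) = 9/8224 = 0.001094 A
V_R2 = I × R2 = V1 × R2/(R1 + R2) = 9 × 24/8224 = 0.02626 V

Final answer: 0.02626 V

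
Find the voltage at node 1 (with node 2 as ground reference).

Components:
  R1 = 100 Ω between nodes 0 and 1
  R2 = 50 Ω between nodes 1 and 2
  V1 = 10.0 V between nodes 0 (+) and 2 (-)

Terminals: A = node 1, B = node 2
Nodal analysis, taking node 2 as the 0 V reference.
Source V1 fixes V_0 = 10 V.
KCL at each unknown node (sum of currents leaving = 0; resistances in Ω):
  Node 1: (V_1 - 10)/100 + (V_1 - 0)/50 = 0
Collecting terms: 0.03 × V_1 = 0.1  =>  V_1 = 3.333 V
The requested potential is V_1 = 3.333 V.

Final answer: V_1 = 3.333 V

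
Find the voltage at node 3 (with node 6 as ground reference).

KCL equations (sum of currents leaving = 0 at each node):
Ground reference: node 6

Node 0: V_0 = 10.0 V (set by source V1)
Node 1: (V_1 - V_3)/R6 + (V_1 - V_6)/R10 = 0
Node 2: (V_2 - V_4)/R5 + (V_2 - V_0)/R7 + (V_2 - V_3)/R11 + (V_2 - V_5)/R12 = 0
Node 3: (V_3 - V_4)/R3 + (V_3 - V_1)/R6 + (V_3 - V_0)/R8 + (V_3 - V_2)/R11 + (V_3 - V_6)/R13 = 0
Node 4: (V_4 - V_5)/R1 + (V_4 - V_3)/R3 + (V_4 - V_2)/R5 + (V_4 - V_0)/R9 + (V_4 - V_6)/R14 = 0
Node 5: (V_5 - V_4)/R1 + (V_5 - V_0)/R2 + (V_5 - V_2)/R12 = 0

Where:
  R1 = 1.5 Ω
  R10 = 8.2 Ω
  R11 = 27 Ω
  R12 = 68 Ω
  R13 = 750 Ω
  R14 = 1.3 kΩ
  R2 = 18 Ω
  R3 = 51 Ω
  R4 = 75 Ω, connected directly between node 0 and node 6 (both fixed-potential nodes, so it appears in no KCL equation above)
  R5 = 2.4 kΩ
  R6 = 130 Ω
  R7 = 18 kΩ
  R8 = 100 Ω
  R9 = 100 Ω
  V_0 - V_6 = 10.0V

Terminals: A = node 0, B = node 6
Nodal analysis, taking node 6 as the 0 V reference.
Source V1 fixes V_0 = 10 V.
KCL at each unknown node (sum of currents leaving = 0; resistances in Ω):
  Node 1: (V_1 - V_3)/130 + (V_1 - 0)/8.2 = 0
  Node 2: (V_2 - V_4)/2400 + (V_2 - 10)/18000 + (V_2 - V_3)/27 + (V_2 - V_5)/68 = 0
  Node 3: (V_3 - V_4)/51 + (V_3 - V_1)/130 + (V_3 - 10)/100 + (V_3 - V_2)/27 + (V_3 - 0)/750 = 0
  Node 4: (V_4 - V_5)/1.5 + (V_4 - V_3)/51 + (V_4 - V_2)/2400 + (V_4 - 10)/100 + (V_4 - 0)/1300 = 0
  Node 5: (V_5 - V_4)/1.5 + (V_5 - 10)/18 + (V_5 - V_2)/68 = 0
Collecting terms (coefficients in siemens):
  0.1296·V_1 - 0.007692·V_3 = 0
  0.05222·V_2 - 0.03704·V_3 - 0.0004167·V_4 - 0.01471·V_5 = 0.0005556
  0.07567·V_3 - 0.007692·V_1 - 0.03704·V_2 - 0.01961·V_4 = 0.1
  0.6975·V_4 - 0.0004167·V_2 - 0.01961·V_3 - 0.6667·V_5 = 0.1
  0.7369·V_5 - 0.01471·V_2 - 0.6667·V_4 = 0.5556
Solving these 5 simultaneous equations (Gaussian elimination) gives:
  V_1 = 0.4601 V, V_2 = 8.184 V, V_3 = 7.754 V, V_4 = 9.188 V
  V_5 = 9.229 V
The requested potential is V_3 = 7.754 V.

Final answer: V_3 = 7.754 V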